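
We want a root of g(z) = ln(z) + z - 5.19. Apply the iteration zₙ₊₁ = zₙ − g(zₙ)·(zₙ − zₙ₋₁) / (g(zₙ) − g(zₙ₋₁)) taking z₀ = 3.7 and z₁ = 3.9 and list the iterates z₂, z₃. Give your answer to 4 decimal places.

3.8438, 3.8436

g(3.7) = -0.181667, g(3.9) = 0.070977
z₂ = 3.900000 − 0.070977·(3.900000 − 3.700000) / (0.070977 − (-0.181667)) = 3.900000 − (0.014195)/(0.252644) = 3.843813
g(3.843813) = 0.000278
z₃ = 3.843813 − 0.000278·(3.843813 − 3.900000) / (0.000278 − 0.070977) = 3.843813 − (-0.000016)/(-0.070699) = 3.843592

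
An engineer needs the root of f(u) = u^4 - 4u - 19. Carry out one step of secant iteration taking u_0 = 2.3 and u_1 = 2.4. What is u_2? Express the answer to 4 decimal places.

f(2.3) = -0.215900, f(2.4) = 4.577600
u_2 = 2.400000 − 4.577600·(2.400000 − 2.300000) / (4.577600 − (-0.215900)) = 2.400000 − (0.457760)/(4.793500) = 2.304504

2.3045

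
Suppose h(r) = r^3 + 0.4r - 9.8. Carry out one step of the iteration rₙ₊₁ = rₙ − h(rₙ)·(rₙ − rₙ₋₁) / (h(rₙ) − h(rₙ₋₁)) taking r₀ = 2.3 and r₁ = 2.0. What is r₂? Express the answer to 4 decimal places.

h(2.3) = 3.287000, h(2.0) = -1.000000
r₂ = 2.000000 − (-1.000000)·(2.000000 − 2.300000) / (-1.000000 − 3.287000) = 2.000000 − (0.300000)/(-4.287000) = 2.069979

2.0700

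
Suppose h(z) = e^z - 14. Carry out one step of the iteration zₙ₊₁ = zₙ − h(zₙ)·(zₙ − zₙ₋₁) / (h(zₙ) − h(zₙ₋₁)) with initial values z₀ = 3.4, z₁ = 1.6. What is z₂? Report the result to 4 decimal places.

h(3.4) = 15.964100, h(1.6) = -9.046968
z₂ = 1.600000 − (-9.046968)·(1.600000 − 3.400000) / (-9.046968 − 15.964100) = 1.600000 − (16.284542)/(-25.011068) = 2.251093

2.2511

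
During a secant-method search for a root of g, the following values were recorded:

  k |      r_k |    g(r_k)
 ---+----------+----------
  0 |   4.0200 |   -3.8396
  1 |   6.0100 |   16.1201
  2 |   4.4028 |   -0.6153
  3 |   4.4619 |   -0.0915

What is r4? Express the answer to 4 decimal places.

4.4722

r4 = 4.4619 − (-0.0915)·(4.4619 − 4.4028) / (-0.0915 − (-0.6153))
   = 4.4619 − (-0.005408)/(0.523800) = 4.472224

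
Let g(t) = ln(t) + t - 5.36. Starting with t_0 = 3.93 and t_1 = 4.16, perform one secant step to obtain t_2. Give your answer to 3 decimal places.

3.979

g(3.93) = -0.06136, g(4.16) = 0.22552
t_2 = 4.16000 − 0.22552·(4.16000 − 3.93000) / (0.22552 − (-0.06136)) = 4.16000 − (0.05187)/(0.28688) = 3.97920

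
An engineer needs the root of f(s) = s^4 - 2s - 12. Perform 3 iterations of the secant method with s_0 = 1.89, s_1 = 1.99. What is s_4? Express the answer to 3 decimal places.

f(1.89) = -3.02010, f(1.99) = -0.29761
s_2 = 1.99000 − (-0.29761)·(1.99000 − 1.89000) / (-0.29761 − (-3.02010)) = 1.99000 − (-0.02976)/(2.72249) = 2.00093
f(2.00093) = 0.02796
s_3 = 2.00093 − 0.02796·(2.00093 − 1.99000) / (0.02796 − (-0.29761)) = 2.00093 − (0.00031)/(0.32557) = 1.99999
f(1.99999) = -0.00022
s_4 = 1.99999 − (-0.00022)·(1.99999 − 2.00093) / (-0.00022 − 0.02796) = 1.99999 − (0.00000)/(-0.02819) = 2.00000

2.000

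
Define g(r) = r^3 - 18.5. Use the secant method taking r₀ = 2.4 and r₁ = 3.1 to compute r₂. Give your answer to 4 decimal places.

2.6050

g(2.4) = -4.676000, g(3.1) = 11.291000
r₂ = 3.100000 − 11.291000·(3.100000 − 2.400000) / (11.291000 − (-4.676000)) = 3.100000 − (7.903700)/(15.967000) = 2.604998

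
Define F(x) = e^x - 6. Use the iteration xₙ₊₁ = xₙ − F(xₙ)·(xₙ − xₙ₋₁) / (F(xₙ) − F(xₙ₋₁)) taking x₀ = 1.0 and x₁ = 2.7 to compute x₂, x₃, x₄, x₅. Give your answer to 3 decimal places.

F(1.0) = -3.28172, F(2.7) = 8.87973
x₂ = 2.70000 − 8.87973·(2.70000 − 1.00000) / (8.87973 − (-3.28172)) = 2.70000 − (15.09554)/(12.16145) = 1.45874
F(1.45874) = -1.69947
x₃ = 1.45874 − (-1.69947)·(1.45874 − 2.70000) / (-1.69947 − 8.87973) = 1.45874 − (2.10949)/(-10.57920) = 1.65814
F(1.65814) = -0.75047
x₄ = 1.65814 − (-0.75047)·(1.65814 − 1.45874) / (-0.75047 − (-1.69947)) = 1.65814 − (-0.14964)/(0.94900) = 1.81582
F(1.81582) = 0.14614
x₅ = 1.81582 − 0.14614·(1.81582 − 1.65814) / (0.14614 − (-0.75047)) = 1.81582 − (0.02304)/(0.89662) = 1.79012

1.459, 1.658, 1.816, 1.790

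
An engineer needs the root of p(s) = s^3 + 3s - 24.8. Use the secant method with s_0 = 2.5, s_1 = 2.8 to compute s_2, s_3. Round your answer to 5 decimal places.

p(2.5) = -1.6750000, p(2.8) = 5.5520000
s_2 = 2.8000000 − 5.5520000·(2.8000000 − 2.5000000) / (5.5520000 − (-1.6750000)) = 2.8000000 − (1.6656000)/(7.2270000) = 2.5695309
p(2.5695309) = -0.1261071
s_3 = 2.5695309 − (-0.1261071)·(2.5695309 − 2.8000000) / (-0.1261071 − 5.5520000) = 2.5695309 − (0.0290638)/(-5.6781071) = 2.5746495

2.56953, 2.57465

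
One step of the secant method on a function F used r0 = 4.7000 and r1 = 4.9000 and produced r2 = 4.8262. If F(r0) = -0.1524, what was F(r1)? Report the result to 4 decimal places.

0.0891

The secant line through (4.7000, -0.1524) and (4.9000, F(r1)) crosses zero at r2 = 4.8262.
So (4.7000, -0.1524), (4.9000, F(r1)), (4.8262, 0) are collinear:
F(r1) = -0.1524 · (4.9000 − 4.8262) / (4.7000 − 4.8262) = -0.1524 · (0.073800)/(-0.126200) = 0.089121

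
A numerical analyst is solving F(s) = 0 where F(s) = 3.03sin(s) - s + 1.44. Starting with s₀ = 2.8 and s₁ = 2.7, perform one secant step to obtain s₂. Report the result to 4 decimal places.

F(2.8) = -0.344986, F(2.7) = 0.034961
s₂ = 2.700000 − 0.034961·(2.700000 − 2.800000) / (0.034961 − (-0.344986)) = 2.700000 − (-0.003496)/(0.379947) = 2.709202

2.7092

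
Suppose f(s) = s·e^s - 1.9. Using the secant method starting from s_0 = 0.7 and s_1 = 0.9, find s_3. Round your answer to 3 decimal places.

0.829

f(0.7) = -0.49037, f(0.9) = 0.31364
s_2 = 0.90000 − 0.31364·(0.90000 − 0.70000) / (0.31364 − (-0.49037)) = 0.90000 − (0.06273)/(0.80402) = 0.82198
f(0.82198) = -0.02999
s_3 = 0.82198 − (-0.02999)·(0.82198 − 0.90000) / (-0.02999 − 0.31364) = 0.82198 − (0.00234)/(-0.34363) = 0.82879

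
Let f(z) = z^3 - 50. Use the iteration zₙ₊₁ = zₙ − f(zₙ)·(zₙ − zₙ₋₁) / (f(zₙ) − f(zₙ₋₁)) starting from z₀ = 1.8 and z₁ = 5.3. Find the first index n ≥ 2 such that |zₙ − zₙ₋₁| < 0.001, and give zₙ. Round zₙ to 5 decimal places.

f(1.8) = -44.1680000, f(5.3) = 98.8770000
z₂ = 5.3000000 − 98.8770000·(3.5000000)/(143.0450000) = 2.8806949;  |Δ| = 2.4193051
f(2.8806949) = -26.0948328
z₃ = 2.8806949 − (-26.0948328)·(-2.4193051)/(-124.9718328) = 3.3858596;  |Δ| = 0.5051647
f(3.3858596) = -11.1843518
z₄ = 3.3858596 − (-11.1843518)·(0.5051647)/(14.9104811) = 3.7647837;  |Δ| = 0.3789241
f(3.7647837) = 3.3605235
z₅ = 3.7647837 − 3.3605235·(0.3789241)/(14.5448753) = 3.6772351;  |Δ| = 0.0875486
f(3.6772351) = -0.2762139
z₆ = 3.6772351 − (-0.2762139)·(-0.0875486)/(-3.6367374) = 3.6838845;  |Δ| = 0.0066494
f(3.6838845) = -0.0059850
z₇ = 3.6838845 − (-0.0059850)·(0.0066494)/(0.2702289) = 3.6840318;  |Δ| = 0.0001473
|z₇ − z₆| = 0.0001473 < 0.001

n = 7, zₙ = 3.68403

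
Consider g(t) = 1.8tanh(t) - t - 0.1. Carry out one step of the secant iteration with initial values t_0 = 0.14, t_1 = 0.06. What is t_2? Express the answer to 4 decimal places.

0.1267

g(0.14) = 0.010366, g(0.06) = -0.052129
t_2 = 0.060000 − (-0.052129)·(0.060000 − 0.140000) / (-0.052129 − 0.010366) = 0.060000 − (0.004170)/(-0.062496) = 0.126730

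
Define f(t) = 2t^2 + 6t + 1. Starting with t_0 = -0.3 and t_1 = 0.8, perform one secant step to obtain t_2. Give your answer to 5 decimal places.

-0.21143

f(-0.3) = -0.6200000, f(0.8) = 7.0800000
t_2 = 0.8000000 − 7.0800000·(0.8000000 − (-0.3000000)) / (7.0800000 − (-0.6200000)) = 0.8000000 − (7.7880000)/(7.7000000) = -0.2114286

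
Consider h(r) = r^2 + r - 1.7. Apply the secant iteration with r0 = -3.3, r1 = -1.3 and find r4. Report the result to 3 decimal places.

h(-3.3) = 5.89000, h(-1.3) = -1.31000
r2 = -1.30000 − (-1.31000)·(-1.30000 − (-3.30000)) / (-1.31000 − 5.89000) = -1.30000 − (-2.62000)/(-7.20000) = -1.66389
h(-1.66389) = -0.59536
r3 = -1.66389 − (-0.59536)·(-1.66389 − (-1.30000)) / (-0.59536 − (-1.31000)) = -1.66389 − (0.21665)/(0.71464) = -1.96704
h(-1.96704) = 0.20222
r4 = -1.96704 − 0.20222·(-1.96704 − (-1.66389)) / (0.20222 − (-0.59536)) = -1.96704 − (-0.06130)/(0.79758) = -1.89018

-1.890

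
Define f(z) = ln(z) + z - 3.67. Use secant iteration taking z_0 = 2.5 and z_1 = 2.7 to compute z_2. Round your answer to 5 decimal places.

2.68321

f(2.5) = -0.2537093, f(2.7) = 0.0232518
z_2 = 2.7000000 − 0.0232518·(2.7000000 − 2.5000000) / (0.0232518 − (-0.2537093)) = 2.7000000 − (0.0046504)/(0.2769610) = 2.6832094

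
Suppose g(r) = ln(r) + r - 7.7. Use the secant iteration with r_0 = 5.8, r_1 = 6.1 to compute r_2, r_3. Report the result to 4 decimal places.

5.9217, 5.9214

g(5.8) = -0.142142, g(6.1) = 0.208289
r_2 = 6.100000 − 0.208289·(6.100000 − 5.800000) / (0.208289 − (-0.142142)) = 6.100000 − (0.062487)/(0.350431) = 5.921686
g(5.921686) = 0.000308
r_3 = 5.921686 − 0.000308·(5.921686 − 6.100000) / (0.000308 − 0.208289) = 5.921686 − (-0.000055)/(-0.207981) = 5.921423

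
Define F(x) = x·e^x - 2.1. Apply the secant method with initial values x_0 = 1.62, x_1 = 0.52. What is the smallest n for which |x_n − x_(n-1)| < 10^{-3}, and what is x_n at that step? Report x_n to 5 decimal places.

n = 6, x_n = 0.87522

F(1.62) = 6.0860063, F(0.52) = -1.2253456
x_2 = 0.5200000 − (-1.2253456)·(-1.1000000)/(-7.3113519) = 0.7043544;  |Δ| = 0.1843544
F(0.7043544) = -0.6754146
x_3 = 0.7043544 − (-0.6754146)·(0.1843544)/(0.5499311) = 0.9307749;  |Δ| = 0.2264205
F(0.9307749) = 0.2608865
x_4 = 0.9307749 − 0.2608865·(0.2264205)/(0.9363011) = 0.8676862;  |Δ| = 0.0630887
F(0.8676862) = -0.0336969
x_5 = 0.8676862 − (-0.0336969)·(-0.0630887)/(-0.2945834) = 0.8749028;  |Δ| = 0.0072166
F(0.8749028) = -0.0014212
x_6 = 0.8749028 − (-0.0014212)·(0.0072166)/(0.0322757) = 0.8752206;  |Δ| = 0.0003178
|x_6 − x_5| = 0.0003178 < 10^{-3}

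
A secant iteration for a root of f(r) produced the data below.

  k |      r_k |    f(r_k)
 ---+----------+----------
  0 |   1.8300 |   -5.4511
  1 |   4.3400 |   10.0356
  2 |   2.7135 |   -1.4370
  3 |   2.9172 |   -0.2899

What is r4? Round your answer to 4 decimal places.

r4 = 2.9172 − (-0.2899)·(2.9172 − 2.7135) / (-0.2899 − (-1.4370))
   = 2.9172 − (-0.059053)/(1.147100) = 2.968680

2.9687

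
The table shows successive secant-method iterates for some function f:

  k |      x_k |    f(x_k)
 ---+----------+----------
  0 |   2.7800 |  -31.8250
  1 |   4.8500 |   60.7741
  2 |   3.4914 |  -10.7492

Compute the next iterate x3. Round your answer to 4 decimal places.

3.6956

x3 = 3.4914 − (-10.7492)·(3.4914 − 4.8500) / (-10.7492 − 60.7741)
   = 3.4914 − (14.603863)/(-71.523300) = 3.695583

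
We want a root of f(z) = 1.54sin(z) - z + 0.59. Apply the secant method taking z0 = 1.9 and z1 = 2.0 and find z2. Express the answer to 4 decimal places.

f(1.9) = 0.147302, f(2.0) = -0.009682
z2 = 2.000000 − (-0.009682)·(2.000000 − 1.900000) / (-0.009682 − 0.147302) = 2.000000 − (-0.000968)/(-0.156984) = 1.993833

1.9938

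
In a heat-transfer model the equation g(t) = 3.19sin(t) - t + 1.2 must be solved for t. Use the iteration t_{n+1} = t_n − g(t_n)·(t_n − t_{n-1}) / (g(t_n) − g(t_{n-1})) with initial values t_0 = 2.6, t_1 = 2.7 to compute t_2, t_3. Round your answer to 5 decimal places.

g(2.6) = 0.2444494, g(2.7) = -0.1366582
t_2 = 2.7000000 − (-0.1366582)·(2.7000000 − 2.6000000) / (-0.1366582 − 0.2444494) = 2.7000000 − (-0.0136658)/(-0.3811076) = 2.6641418
g(2.6641418) = 0.0017160
t_3 = 2.6641418 − 0.0017160·(2.6641418 − 2.7000000) / (0.0017160 − (-0.1366582)) = 2.6641418 − (-0.0000615)/(0.1383742) = 2.6645865

2.66414, 2.66459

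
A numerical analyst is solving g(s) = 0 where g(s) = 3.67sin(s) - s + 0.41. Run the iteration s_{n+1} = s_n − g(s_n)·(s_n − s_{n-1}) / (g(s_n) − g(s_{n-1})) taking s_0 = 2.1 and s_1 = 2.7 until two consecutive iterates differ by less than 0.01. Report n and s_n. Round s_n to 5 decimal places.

n = 4, s_n = 2.52681

g(2.1) = 1.4779784, g(2.7) = -0.7215158
s_2 = 2.7000000 − (-0.7215158)·(0.6000000)/(-2.1994942) = 2.5031777;  |Δ| = 0.1968223
g(2.5031777) = 0.0938609
s_3 = 2.5031777 − 0.0938609·(-0.1968223)/(0.8153768) = 2.5258346;  |Δ| = 0.0226569
g(2.5258346) = 0.0038748
s_4 = 2.5258346 − 0.0038748·(0.0226569)/(-0.0899861) = 2.5268102;  |Δ| = 0.0009756
|s_4 − s_3| = 0.0009756 < 0.01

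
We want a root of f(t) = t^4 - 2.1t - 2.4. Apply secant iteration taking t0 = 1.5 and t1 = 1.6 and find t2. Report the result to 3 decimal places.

1.538

f(1.5) = -0.48750, f(1.6) = 0.79360
t2 = 1.60000 − 0.79360·(1.60000 − 1.50000) / (0.79360 − (-0.48750)) = 1.60000 − (0.07936)/(1.28110) = 1.53805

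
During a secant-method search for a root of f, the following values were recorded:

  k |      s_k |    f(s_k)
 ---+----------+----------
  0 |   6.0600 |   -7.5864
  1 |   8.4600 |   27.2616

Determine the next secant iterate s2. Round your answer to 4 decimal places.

6.5825

s2 = 8.4600 − 27.2616·(8.4600 − 6.0600) / (27.2616 − (-7.5864))
   = 8.4600 − (65.427840)/(34.848000) = 6.582479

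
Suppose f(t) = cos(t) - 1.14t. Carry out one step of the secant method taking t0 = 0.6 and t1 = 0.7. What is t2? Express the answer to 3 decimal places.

0.681

f(0.6) = 0.14134, f(0.7) = -0.03316
t2 = 0.70000 − (-0.03316)·(0.70000 − 0.60000) / (-0.03316 − 0.14134) = 0.70000 − (-0.00332)/(-0.17449) = 0.68100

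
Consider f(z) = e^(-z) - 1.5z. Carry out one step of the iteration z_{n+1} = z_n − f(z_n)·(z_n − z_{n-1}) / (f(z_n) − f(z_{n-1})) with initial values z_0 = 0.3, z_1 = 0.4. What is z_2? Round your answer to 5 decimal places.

f(0.3) = 0.2908182, f(0.4) = 0.0703200
z_2 = 0.4000000 − 0.0703200·(0.4000000 − 0.3000000) / (0.0703200 − 0.2908182) = 0.4000000 − (0.0070320)/(-0.2204982) = 0.4318914

0.43189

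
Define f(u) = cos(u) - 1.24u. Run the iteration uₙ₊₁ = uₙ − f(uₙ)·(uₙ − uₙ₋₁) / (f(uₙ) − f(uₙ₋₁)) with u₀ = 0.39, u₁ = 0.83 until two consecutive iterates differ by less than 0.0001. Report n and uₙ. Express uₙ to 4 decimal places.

n = 5, uₙ = 0.6446

f(0.39) = 0.441309, f(0.83) = -0.354324
u₂ = 0.830000 − (-0.354324)·(0.440000)/(-0.795633) = 0.634052;  |Δ| = 0.195948
f(0.634052) = 0.019409
u₃ = 0.634052 − 0.019409·(-0.195948)/(0.373733) = 0.644228;  |Δ| = 0.010176
f(0.644228) = 0.000721
u₄ = 0.644228 − 0.000721·(0.010176)/(-0.018688) = 0.644621;  |Δ| = 0.000392
f(0.644621) = -0.000002
u₅ = 0.644621 − (-0.000002)·(0.000392)/(-0.000722) = 0.644620;  |Δ| = 0.000001
|u₅ − u₄| = 0.000001 < 0.0001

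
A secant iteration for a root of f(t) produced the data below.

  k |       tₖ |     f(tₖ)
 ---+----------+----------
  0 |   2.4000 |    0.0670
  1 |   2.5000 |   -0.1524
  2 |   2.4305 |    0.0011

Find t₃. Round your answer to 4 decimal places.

t₃ = 2.4305 − 0.0011·(2.4305 − 2.5000) / (0.0011 − (-0.1524))
   = 2.4305 − (-0.000076)/(0.153500) = 2.430998

2.4310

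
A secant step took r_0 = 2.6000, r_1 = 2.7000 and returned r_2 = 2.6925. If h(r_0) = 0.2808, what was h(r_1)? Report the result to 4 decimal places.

The secant line through (2.6000, 0.2808) and (2.7000, h(r_1)) crosses zero at r_2 = 2.6925.
So (2.6000, 0.2808), (2.7000, h(r_1)), (2.6925, 0) are collinear:
h(r_1) = 0.2808 · (2.7000 − 2.6925) / (2.6000 − 2.6925) = 0.2808 · (0.007500)/(-0.092500) = -0.022768

-0.0228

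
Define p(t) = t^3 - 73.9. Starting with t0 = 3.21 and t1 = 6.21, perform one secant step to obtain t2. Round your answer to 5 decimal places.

3.80335

p(3.21) = -40.8238390, p(6.21) = 165.5830610
t2 = 6.2100000 − 165.5830610·(6.2100000 − 3.2100000) / (165.5830610 − (-40.8238390)) = 6.2100000 − (496.7491830)/(206.4069000) = 3.8033499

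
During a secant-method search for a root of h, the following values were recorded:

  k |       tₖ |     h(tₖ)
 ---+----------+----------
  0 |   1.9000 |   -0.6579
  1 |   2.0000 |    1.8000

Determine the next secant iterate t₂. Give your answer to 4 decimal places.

t₂ = 2.0000 − 1.8000·(2.0000 − 1.9000) / (1.8000 − (-0.6579))
   = 2.0000 − (0.180000)/(2.457900) = 1.926767

1.9268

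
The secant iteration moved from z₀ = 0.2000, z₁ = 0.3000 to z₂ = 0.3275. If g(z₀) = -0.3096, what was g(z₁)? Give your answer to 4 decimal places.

The secant line through (0.2000, -0.3096) and (0.3000, g(z₁)) crosses zero at z₂ = 0.3275.
So (0.2000, -0.3096), (0.3000, g(z₁)), (0.3275, 0) are collinear:
g(z₁) = -0.3096 · (0.3000 − 0.3275) / (0.2000 − 0.3275) = -0.3096 · (-0.027500)/(-0.127500) = -0.066776

-0.0668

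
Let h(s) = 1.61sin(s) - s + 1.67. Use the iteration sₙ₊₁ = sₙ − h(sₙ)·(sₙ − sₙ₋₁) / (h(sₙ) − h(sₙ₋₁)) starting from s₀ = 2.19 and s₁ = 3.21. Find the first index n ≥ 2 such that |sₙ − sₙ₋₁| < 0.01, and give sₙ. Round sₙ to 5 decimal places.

n = 4, sₙ = 2.55766

h(2.19) = 0.7910888, h(3.21) = -1.6500499
s₂ = 3.2100000 − (-1.6500499)·(1.0200000)/(-2.4411388) = 2.5205468;  |Δ| = 0.6894532
h(2.5205468) = 0.0862897
s₃ = 2.5205468 − 0.0862897·(-0.6894532)/(1.7363397) = 2.5548101;  |Δ| = 0.0342633
h(2.5548101) = 0.0066222
s₄ = 2.5548101 − 0.0066222·(0.0342633)/(-0.0796676) = 2.5576582;  |Δ| = 0.0028481
|s₄ − s₃| = 0.0028481 < 0.01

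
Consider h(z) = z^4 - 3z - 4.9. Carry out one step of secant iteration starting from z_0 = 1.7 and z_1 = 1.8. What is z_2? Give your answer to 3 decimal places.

h(1.7) = -1.64790, h(1.8) = 0.19760
z_2 = 1.80000 − 0.19760·(1.80000 − 1.70000) / (0.19760 − (-1.64790)) = 1.80000 − (0.01976)/(1.84550) = 1.78929

1.789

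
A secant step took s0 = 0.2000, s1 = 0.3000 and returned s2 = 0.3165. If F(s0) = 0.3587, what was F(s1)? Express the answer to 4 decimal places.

0.0508

The secant line through (0.2000, 0.3587) and (0.3000, F(s1)) crosses zero at s2 = 0.3165.
So (0.2000, 0.3587), (0.3000, F(s1)), (0.3165, 0) are collinear:
F(s1) = 0.3587 · (0.3000 − 0.3165) / (0.2000 − 0.3165) = 0.3587 · (-0.016500)/(-0.116500) = 0.050803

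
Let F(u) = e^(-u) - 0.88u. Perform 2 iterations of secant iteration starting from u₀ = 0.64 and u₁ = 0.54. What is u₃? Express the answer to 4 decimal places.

0.6146

F(0.64) = -0.035908, F(0.54) = 0.107548
u₂ = 0.540000 − 0.107548·(0.540000 − 0.640000) / (0.107548 − (-0.035908)) = 0.540000 − (-0.010755)/(0.143456) = 0.614970
F(0.614970) = -0.000516
u₃ = 0.614970 − (-0.000516)·(0.614970 − 0.540000) / (-0.000516 − 0.107548) = 0.614970 − (-0.000039)/(-0.108064) = 0.614612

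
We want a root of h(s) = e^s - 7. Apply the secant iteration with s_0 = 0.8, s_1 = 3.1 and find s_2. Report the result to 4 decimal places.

1.3498

h(0.8) = -4.774459, h(3.1) = 15.197951
s_2 = 3.100000 − 15.197951·(3.100000 − 0.800000) / (15.197951 − (-4.774459)) = 3.100000 − (34.955288)/(19.972410) = 1.349821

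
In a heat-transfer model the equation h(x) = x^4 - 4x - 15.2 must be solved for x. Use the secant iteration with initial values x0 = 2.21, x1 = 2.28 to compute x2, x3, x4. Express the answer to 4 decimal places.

h(2.21) = -0.185567, h(2.28) = 2.703363
x2 = 2.280000 − 2.703363·(2.280000 − 2.210000) / (2.703363 − (-0.185567)) = 2.280000 − (0.189235)/(2.888930) = 2.214496
h(2.214496) = -0.008827
x3 = 2.214496 − (-0.008827)·(2.214496 − 2.280000) / (-0.008827 − 2.703363) = 2.214496 − (0.000578)/(-2.712189) = 2.214710
h(2.214710) = -0.000418
x4 = 2.214710 − (-0.000418)·(2.214710 − 2.214496) / (-0.000418 − (-0.008827)) = 2.214710 − (0.000000)/(0.008409) = 2.214720

2.2145, 2.2147, 2.2147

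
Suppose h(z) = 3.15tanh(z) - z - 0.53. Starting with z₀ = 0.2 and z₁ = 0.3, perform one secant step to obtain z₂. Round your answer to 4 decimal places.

h(0.2) = -0.108268, h(0.3) = 0.087635
z₂ = 0.300000 − 0.087635·(0.300000 − 0.200000) / (0.087635 − (-0.108268)) = 0.300000 − (0.008763)/(0.195902) = 0.255266

0.2553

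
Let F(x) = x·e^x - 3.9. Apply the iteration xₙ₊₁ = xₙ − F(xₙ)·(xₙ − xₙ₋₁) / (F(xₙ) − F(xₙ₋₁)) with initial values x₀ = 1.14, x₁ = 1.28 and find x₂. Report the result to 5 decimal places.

1.18520

F(1.14) = -0.3354841, F(1.28) = 0.7036988
x₂ = 1.2800000 − 0.7036988·(1.2800000 − 1.1400000) / (0.7036988 − (-0.3354841)) = 1.2800000 − (0.0985178)/(1.0391829) = 1.1851968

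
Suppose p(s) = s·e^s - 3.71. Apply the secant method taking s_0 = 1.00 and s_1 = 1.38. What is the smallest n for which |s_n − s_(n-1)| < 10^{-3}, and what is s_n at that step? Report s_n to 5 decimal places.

p(1.00) = -0.9917182, p(1.38) = 1.7753642
s_2 = 1.3800000 − 1.7753642·(0.3800000)/(2.7670824) = 1.1361914;  |Δ| = 0.2438086
p(1.1361914) = -0.1708972
s_3 = 1.1361914 − (-0.1708972)·(-0.2438086)/(-1.9462615) = 1.1575998;  |Δ| = 0.0214083
p(1.1575998) = -0.0261867
s_4 = 1.1575998 − (-0.0261867)·(0.0214083)/(0.1447105) = 1.1614738;  |Δ| = 0.0038740
p(1.1614738) = 0.0004883
s_5 = 1.1614738 − 0.0004883·(0.0038740)/(0.0266750) = 1.1614029;  |Δ| = 0.0000709
|s_5 − s_4| = 0.0000709 < 10^{-3}

n = 5, s_n = 1.16140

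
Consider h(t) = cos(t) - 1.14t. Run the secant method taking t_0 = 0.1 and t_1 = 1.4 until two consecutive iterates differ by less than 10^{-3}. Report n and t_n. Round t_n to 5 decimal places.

h(0.1) = 0.8810042, h(1.4) = -1.4260329
t_2 = 1.4000000 − (-1.4260329)·(1.3000000)/(-2.3070370) = 0.5964400;  |Δ| = 0.8035600
h(0.5964400) = 0.1473989
t_3 = 0.5964400 − 0.1473989·(-0.8035600)/(1.5734318) = 0.6717174;  |Δ| = 0.0752774
h(0.6717174) = 0.0169962
t_4 = 0.6717174 − 0.0169962·(0.0752774)/(-0.1304028) = 0.6815288;  |Δ| = 0.0098114
h(0.6815288) = -0.0003323
t_5 = 0.6815288 − (-0.0003323)·(0.0098114)/(-0.0173284) = 0.6813406;  |Δ| = 0.0001881
|t_5 − t_4| = 0.0001881 < 10^{-3}

n = 5, t_n = 0.68134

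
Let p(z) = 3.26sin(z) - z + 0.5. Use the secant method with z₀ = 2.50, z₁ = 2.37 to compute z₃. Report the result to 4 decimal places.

p(2.50) = -0.048981, p(2.37) = 0.403125
z₂ = 2.370000 − 0.403125·(2.370000 − 2.500000) / (0.403125 − (-0.048981)) = 2.370000 − (-0.052406)/(0.452106) = 2.485916
p(2.485916) = 0.001692
z₃ = 2.485916 − 0.001692·(2.485916 − 2.370000) / (0.001692 − 0.403125) = 2.485916 − (0.000196)/(-0.401433) = 2.486405

2.4864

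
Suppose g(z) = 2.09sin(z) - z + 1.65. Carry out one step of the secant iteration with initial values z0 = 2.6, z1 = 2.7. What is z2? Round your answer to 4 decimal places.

g(2.6) = 0.127398, g(2.7) = -0.156776
z2 = 2.700000 − (-0.156776)·(2.700000 − 2.600000) / (-0.156776 − 0.127398) = 2.700000 − (-0.015678)/(-0.284174) = 2.644831

2.6448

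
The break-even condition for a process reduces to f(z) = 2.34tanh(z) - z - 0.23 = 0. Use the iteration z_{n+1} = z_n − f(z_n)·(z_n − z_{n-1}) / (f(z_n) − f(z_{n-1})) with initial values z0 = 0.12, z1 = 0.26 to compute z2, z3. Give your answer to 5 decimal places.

0.17624, 0.17466

f(0.12) = -0.0705401, f(0.26) = 0.1050515
z2 = 0.2600000 − 0.1050515·(0.2600000 − 0.1200000) / (0.1050515 − (-0.0705401)) = 0.2600000 − (0.0147072)/(0.1755917) = 0.1762419
f(0.1762419) = 0.0019467
z3 = 0.1762419 − 0.0019467·(0.1762419 − 0.2600000) / (0.0019467 − 0.1050515) = 0.1762419 − (-0.0001630)/(-0.1031049) = 0.1746606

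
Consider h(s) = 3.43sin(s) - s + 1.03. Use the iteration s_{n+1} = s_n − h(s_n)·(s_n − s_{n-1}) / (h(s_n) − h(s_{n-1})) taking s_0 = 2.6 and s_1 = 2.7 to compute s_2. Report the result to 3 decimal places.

h(2.6) = 0.19817, h(2.7) = -0.20409
s_2 = 2.70000 − (-0.20409)·(2.70000 − 2.60000) / (-0.20409 − 0.19817) = 2.70000 − (-0.02041)/(-0.40226) = 2.64926

2.649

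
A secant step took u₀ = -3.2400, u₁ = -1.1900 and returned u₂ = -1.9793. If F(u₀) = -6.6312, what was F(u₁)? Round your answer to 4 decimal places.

The secant line through (-3.2400, -6.6312) and (-1.1900, F(u₁)) crosses zero at u₂ = -1.9793.
So (-3.2400, -6.6312), (-1.1900, F(u₁)), (-1.9793, 0) are collinear:
F(u₁) = -6.6312 · (-1.1900 − (-1.9793)) / (-3.2400 − (-1.9793)) = -6.6312 · (0.789300)/(-1.260700) = 4.151667

4.1517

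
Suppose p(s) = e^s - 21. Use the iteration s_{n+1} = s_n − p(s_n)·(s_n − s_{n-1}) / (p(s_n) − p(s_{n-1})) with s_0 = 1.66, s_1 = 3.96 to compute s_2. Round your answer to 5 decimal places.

p(1.66) = -15.7406892, p(3.96) = 31.4573259
s_2 = 3.9600000 − 31.4573259·(3.9600000 − 1.6600000) / (31.4573259 − (-15.7406892)) = 3.9600000 − (72.3518497)/(47.1980151) = 2.4270574

2.42706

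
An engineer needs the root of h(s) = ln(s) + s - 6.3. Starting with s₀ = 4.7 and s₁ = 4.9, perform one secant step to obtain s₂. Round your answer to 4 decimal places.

h(4.7) = -0.052437, h(4.9) = 0.189235
s₂ = 4.900000 − 0.189235·(4.900000 − 4.700000) / (0.189235 − (-0.052437)) = 4.900000 − (0.037847)/(0.241673) = 4.743395

4.7434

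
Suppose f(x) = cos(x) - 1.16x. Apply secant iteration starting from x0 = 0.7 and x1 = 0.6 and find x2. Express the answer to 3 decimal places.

f(0.7) = -0.04716, f(0.6) = 0.12934
x2 = 0.60000 − 0.12934·(0.60000 − 0.70000) / (0.12934 − (-0.04716)) = 0.60000 − (-0.01293)/(0.17649) = 0.67328

0.673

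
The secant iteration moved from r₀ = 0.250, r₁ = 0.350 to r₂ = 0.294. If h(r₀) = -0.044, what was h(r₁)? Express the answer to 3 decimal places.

0.056

The secant line through (0.250, -0.044) and (0.350, h(r₁)) crosses zero at r₂ = 0.294.
So (0.250, -0.044), (0.350, h(r₁)), (0.294, 0) are collinear:
h(r₁) = -0.044 · (0.350 − 0.294) / (0.250 − 0.294) = -0.044 · (0.05600)/(-0.04400) = 0.05600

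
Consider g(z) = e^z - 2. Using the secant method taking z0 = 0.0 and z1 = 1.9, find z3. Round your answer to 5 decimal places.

0.51275

g(0.0) = -1.0000000, g(1.9) = 4.6858944
z2 = 1.9000000 − 4.6858944·(1.9000000 − 0.0000000) / (4.6858944 − (-1.0000000)) = 1.9000000 − (8.9031994)/(5.6858944) = 0.3341603
g(0.3341603) = -0.6032330
z3 = 0.3341603 − (-0.6032330)·(0.3341603 − 1.9000000) / (-0.6032330 − 4.6858944) = 0.3341603 − (0.9445662)/(-5.2891275) = 0.5127467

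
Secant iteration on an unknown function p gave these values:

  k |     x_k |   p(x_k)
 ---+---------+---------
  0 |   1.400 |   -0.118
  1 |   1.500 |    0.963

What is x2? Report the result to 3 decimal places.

1.411

x2 = 1.500 − 0.963·(1.500 − 1.400) / (0.963 − (-0.118))
   = 1.500 − (0.09630)/(1.08100) = 1.41092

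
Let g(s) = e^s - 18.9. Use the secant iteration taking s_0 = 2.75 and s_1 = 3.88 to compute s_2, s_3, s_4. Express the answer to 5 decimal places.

g(2.75) = -3.2573681, g(3.88) = 29.5242151
s_2 = 3.8800000 − 29.5242151·(3.8800000 − 2.7500000) / (29.5242151 − (-3.2573681)) = 3.8800000 − (33.3623630)/(32.7815832) = 2.8622833
g(2.8622833) = -1.3985567
s_3 = 2.8622833 − (-1.3985567)·(2.8622833 − 3.8800000) / (-1.3985567 − 29.5242151) = 2.8622833 − (1.4233345)/(-30.9227718) = 2.9083120
g(2.9083120) = -0.5741610
s_4 = 2.9083120 − (-0.5741610)·(2.9083120 − 2.8622833) / (-0.5741610 − (-1.3985567)) = 2.9083120 − (-0.0264279)/(0.8243958) = 2.9403693

2.86228, 2.90831, 2.94037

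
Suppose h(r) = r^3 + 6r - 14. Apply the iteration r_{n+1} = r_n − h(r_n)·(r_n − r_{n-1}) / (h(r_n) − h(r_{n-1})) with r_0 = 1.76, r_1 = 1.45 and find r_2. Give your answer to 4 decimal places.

1.6137

h(1.76) = 2.011776, h(1.45) = -2.251375
r_2 = 1.450000 − (-2.251375)·(1.450000 − 1.760000) / (-2.251375 − 2.011776) = 1.450000 − (0.697926)/(-4.263151) = 1.613711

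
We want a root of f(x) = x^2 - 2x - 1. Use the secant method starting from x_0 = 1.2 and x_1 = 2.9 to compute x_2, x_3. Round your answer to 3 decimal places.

2.133, 2.369

f(1.2) = -1.96000, f(2.9) = 1.61000
x_2 = 2.90000 − 1.61000·(2.90000 − 1.20000) / (1.61000 − (-1.96000)) = 2.90000 − (2.73700)/(3.57000) = 2.13333
f(2.13333) = -0.71556
x_3 = 2.13333 − (-0.71556)·(2.13333 − 2.90000) / (-0.71556 − 1.61000) = 2.13333 − (0.54859)/(-2.32556) = 2.36923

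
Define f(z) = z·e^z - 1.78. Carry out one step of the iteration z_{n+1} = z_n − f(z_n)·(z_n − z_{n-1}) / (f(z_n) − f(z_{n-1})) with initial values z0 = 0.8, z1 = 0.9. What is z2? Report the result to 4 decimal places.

f(0.8) = 0.000433, f(0.9) = 0.433643
z2 = 0.900000 − 0.433643·(0.900000 − 0.800000) / (0.433643 − 0.000433) = 0.900000 − (0.043364)/(0.433210) = 0.799900

0.7999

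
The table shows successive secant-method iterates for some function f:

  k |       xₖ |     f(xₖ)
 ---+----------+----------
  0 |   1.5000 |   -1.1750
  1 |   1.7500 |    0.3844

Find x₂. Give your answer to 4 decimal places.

1.6884

x₂ = 1.7500 − 0.3844·(1.7500 − 1.5000) / (0.3844 − (-1.1750))
   = 1.7500 − (0.096100)/(1.559400) = 1.688374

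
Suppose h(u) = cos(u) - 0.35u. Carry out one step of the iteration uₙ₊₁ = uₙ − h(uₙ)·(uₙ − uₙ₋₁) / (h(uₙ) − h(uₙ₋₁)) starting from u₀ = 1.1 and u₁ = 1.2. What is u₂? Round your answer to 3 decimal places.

h(1.1) = 0.06860, h(1.2) = -0.05764
u₂ = 1.20000 − (-0.05764)·(1.20000 − 1.10000) / (-0.05764 − 0.06860) = 1.20000 − (-0.00576)/(-0.12624) = 1.15434

1.154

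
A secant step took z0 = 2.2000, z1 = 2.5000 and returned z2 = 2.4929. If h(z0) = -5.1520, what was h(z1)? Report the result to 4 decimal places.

0.1249

The secant line through (2.2000, -5.1520) and (2.5000, h(z1)) crosses zero at z2 = 2.4929.
So (2.2000, -5.1520), (2.5000, h(z1)), (2.4929, 0) are collinear:
h(z1) = -5.1520 · (2.5000 − 2.4929) / (2.2000 − 2.4929) = -5.1520 · (0.007100)/(-0.292900) = 0.124886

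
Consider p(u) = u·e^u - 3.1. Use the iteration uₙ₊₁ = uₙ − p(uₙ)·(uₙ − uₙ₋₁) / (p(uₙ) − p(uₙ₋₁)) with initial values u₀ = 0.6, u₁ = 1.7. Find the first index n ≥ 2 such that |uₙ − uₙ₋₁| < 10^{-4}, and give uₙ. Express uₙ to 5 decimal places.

p(0.6) = -2.0067287, p(1.7) = 6.2057106
u₂ = 1.7000000 − 6.2057106·(1.1000000)/(8.2124393) = 0.8687876;  |Δ| = 0.8312124
p(0.8687876) = -1.0287942
u₃ = 0.8687876 − (-1.0287942)·(-0.8312124)/(-7.2345048) = 0.9869915;  |Δ| = 0.1182039
p(0.9869915) = -0.4517540
u₄ = 0.9869915 − (-0.4517540)·(0.1182039)/(0.5770403) = 1.0795310;  |Δ| = 0.0925396
p(1.0795310) = 0.0773826
u₅ = 1.0795310 − 0.0773826·(0.0925396)/(0.5291365) = 1.0659978;  |Δ| = 0.0135333
p(1.0659978) = -0.0046252
u₆ = 1.0659978 − (-0.0046252)·(-0.0135333)/(-0.0820078) = 1.0667610;  |Δ| = 0.0007633
p(1.0667610) = -0.0000437
u₇ = 1.0667610 − (-0.0000437)·(0.0007633)/(0.0045816) = 1.0667683;  |Δ| = 0.0000073
|u₇ − u₆| = 0.0000073 < 10^{-4}

n = 7, uₙ = 1.06677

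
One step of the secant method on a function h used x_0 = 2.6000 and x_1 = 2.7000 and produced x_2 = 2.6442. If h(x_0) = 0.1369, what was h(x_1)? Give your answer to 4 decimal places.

The secant line through (2.6000, 0.1369) and (2.7000, h(x_1)) crosses zero at x_2 = 2.6442.
So (2.6000, 0.1369), (2.7000, h(x_1)), (2.6442, 0) are collinear:
h(x_1) = 0.1369 · (2.7000 − 2.6442) / (2.6000 − 2.6442) = 0.1369 · (0.055800)/(-0.044200) = -0.172829

-0.1728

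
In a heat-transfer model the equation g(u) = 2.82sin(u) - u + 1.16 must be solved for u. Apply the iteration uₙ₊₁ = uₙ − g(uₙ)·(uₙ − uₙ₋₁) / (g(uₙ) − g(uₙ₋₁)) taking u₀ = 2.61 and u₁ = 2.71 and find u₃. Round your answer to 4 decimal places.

2.6040

g(2.61) = -0.020523, g(2.71) = -0.370343
u₂ = 2.710000 − (-0.370343)·(2.710000 − 2.610000) / (-0.370343 − (-0.020523)) = 2.710000 − (-0.037034)/(-0.349821) = 2.604133
g(2.604133) = -0.000420
u₃ = 2.604133 − (-0.000420)·(2.604133 − 2.710000) / (-0.000420 − (-0.370343)) = 2.604133 − (0.000044)/(0.369924) = 2.604013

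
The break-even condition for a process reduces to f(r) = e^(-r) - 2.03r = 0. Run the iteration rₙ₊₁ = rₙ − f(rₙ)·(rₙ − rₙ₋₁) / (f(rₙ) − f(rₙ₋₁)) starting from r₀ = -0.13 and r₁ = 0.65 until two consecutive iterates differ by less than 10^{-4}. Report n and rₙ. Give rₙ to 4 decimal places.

n = 5, rₙ = 0.3479

f(-0.13) = 1.402728, f(0.65) = -0.797454
r₂ = 0.650000 − (-0.797454)·(0.780000)/(-2.200183) = 0.367290;  |Δ| = 0.282710
f(0.367290) = -0.052989
r₃ = 0.367290 − (-0.052989)·(-0.282710)/(0.744465) = 0.347167;  |Δ| = 0.020123
f(0.347167) = 0.001938
r₄ = 0.347167 − 0.001938·(-0.020123)/(0.054927) = 0.347877;  |Δ| = 0.000710
f(0.347877) = -0.000005
r₅ = 0.347877 − (-0.000005)·(0.000710)/(-0.001943) = 0.347875;  |Δ| = 0.000002
|r₅ − r₄| = 0.000002 < 10^{-4}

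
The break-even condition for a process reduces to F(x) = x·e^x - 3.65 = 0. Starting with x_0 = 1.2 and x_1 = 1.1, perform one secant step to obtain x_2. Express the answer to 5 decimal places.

F(1.2) = 0.3341403, F(1.1) = -0.3454174
x_2 = 1.1000000 − (-0.3454174)·(1.1000000 − 1.2000000) / (-0.3454174 − 0.3341403) = 1.1000000 − (0.0345417)/(-0.6795577) = 1.1508297

1.15083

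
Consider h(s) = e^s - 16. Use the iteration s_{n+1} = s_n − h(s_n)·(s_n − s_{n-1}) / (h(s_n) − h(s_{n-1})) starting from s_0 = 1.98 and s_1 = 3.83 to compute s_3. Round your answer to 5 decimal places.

2.60185

h(1.98) = -8.7572570, h(3.83) = 30.0625382
s_2 = 3.8300000 − 30.0625382·(3.8300000 − 1.9800000) / (30.0625382 − (-8.7572570)) = 3.8300000 − (55.6156957)/(38.8197952) = 2.3973367
h(2.3973367) = -5.0061425
s_3 = 2.3973367 − (-5.0061425)·(2.3973367 − 3.8300000) / (-5.0061425 − 30.0625382) = 2.3973367 − (7.1721166)/(-35.0686808) = 2.6018530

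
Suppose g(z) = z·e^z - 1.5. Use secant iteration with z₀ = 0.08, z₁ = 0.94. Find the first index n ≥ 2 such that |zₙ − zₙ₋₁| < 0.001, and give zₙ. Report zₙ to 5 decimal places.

n = 6, zₙ = 0.72586

g(0.08) = -1.4133370, g(0.94) = 0.9063825
z₂ = 0.9400000 − 0.9063825·(0.8600000)/(2.3197196) = 0.6039728;  |Δ| = 0.3360272
g(0.6039728) = -0.3951091
z₃ = 0.6039728 − (-0.3951091)·(-0.3360272)/(-1.3014917) = 0.7059845;  |Δ| = 0.1020117
g(0.7059845) = -0.0697883
z₄ = 0.7059845 − (-0.0697883)·(0.1020117)/(0.3253209) = 0.7278682;  |Δ| = 0.0218837
g(0.7278682) = 0.0071688
z₅ = 0.7278682 − 0.0071688·(0.0218837)/(0.0769570) = 0.7258297;  |Δ| = 0.0020385
g(0.7258297) = -0.0001130
z₆ = 0.7258297 − (-0.0001130)·(-0.0020385)/(-0.0072818) = 0.7258613;  |Δ| = 0.0000316
|z₆ − z₅| = 0.0000316 < 0.001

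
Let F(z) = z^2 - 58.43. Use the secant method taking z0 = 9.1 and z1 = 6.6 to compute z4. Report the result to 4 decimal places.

F(9.1) = 24.380000, F(6.6) = -14.870000
z2 = 6.600000 − (-14.870000)·(6.600000 − 9.100000) / (-14.870000 − 24.380000) = 6.600000 − (37.175000)/(-39.250000) = 7.547134
F(7.547134) = -1.470772
z3 = 7.547134 − (-1.470772)·(7.547134 − 6.600000) / (-1.470772 − (-14.870000)) = 7.547134 − (-1.393018)/(13.399228) = 7.651096
F(7.651096) = 0.109275
z4 = 7.651096 − 0.109275·(7.651096 − 7.547134) / (0.109275 − (-1.470772)) = 7.651096 − (0.011360)/(1.580047) = 7.643906

7.6439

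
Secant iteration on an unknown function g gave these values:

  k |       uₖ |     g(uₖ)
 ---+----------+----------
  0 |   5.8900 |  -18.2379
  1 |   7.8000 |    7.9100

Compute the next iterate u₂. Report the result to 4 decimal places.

7.2222

u₂ = 7.8000 − 7.9100·(7.8000 − 5.8900) / (7.9100 − (-18.2379))
   = 7.8000 − (15.108100)/(26.147900) = 7.222206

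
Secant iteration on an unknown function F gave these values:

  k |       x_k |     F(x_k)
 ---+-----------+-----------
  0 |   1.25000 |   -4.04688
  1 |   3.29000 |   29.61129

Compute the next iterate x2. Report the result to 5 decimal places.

1.49528

x2 = 3.29000 − 29.61129·(3.29000 − 1.25000) / (29.61129 − (-4.04688))
   = 3.29000 − (60.4070316)/(33.6581700) = 1.4952788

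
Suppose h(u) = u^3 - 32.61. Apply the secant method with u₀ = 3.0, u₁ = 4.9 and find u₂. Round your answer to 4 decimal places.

3.1176

h(3.0) = -5.610000, h(4.9) = 85.039000
u₂ = 4.900000 − 85.039000·(4.900000 − 3.000000) / (85.039000 − (-5.610000)) = 4.900000 − (161.574100)/(90.649000) = 3.117585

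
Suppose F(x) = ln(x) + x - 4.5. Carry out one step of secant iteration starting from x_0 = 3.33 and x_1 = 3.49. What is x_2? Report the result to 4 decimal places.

F(3.33) = 0.032972, F(3.49) = 0.239902
x_2 = 3.490000 − 0.239902·(3.490000 − 3.330000) / (0.239902 − 0.032972) = 3.490000 − (0.038384)/(0.206929) = 3.304505

3.3045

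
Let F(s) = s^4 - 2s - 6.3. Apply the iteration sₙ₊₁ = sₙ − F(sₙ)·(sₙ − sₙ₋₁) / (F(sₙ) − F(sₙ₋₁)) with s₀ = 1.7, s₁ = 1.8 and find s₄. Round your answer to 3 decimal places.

1.771

F(1.7) = -1.34790, F(1.8) = 0.59760
s₂ = 1.80000 − 0.59760·(1.80000 − 1.70000) / (0.59760 − (-1.34790)) = 1.80000 − (0.05976)/(1.94550) = 1.76928
F(1.76928) = -0.03940
s₃ = 1.76928 − (-0.03940)·(1.76928 − 1.80000) / (-0.03940 − 0.59760) = 1.76928 − (0.00121)/(-0.63700) = 1.77118
F(1.77118) = -0.00104
s₄ = 1.77118 − (-0.00104)·(1.77118 − 1.76928) / (-0.00104 − (-0.03940)) = 1.77118 − (0.00000)/(0.03836) = 1.77123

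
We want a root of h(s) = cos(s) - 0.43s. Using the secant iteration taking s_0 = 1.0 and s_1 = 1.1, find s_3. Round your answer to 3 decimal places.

h(1.0) = 0.11030, h(1.1) = -0.01940
s_2 = 1.10000 − (-0.01940)·(1.10000 − 1.00000) / (-0.01940 − 0.11030) = 1.10000 − (-0.00194)/(-0.12971) = 1.08504
h(1.08504) = 0.00031
s_3 = 1.08504 − 0.00031·(1.08504 − 1.10000) / (0.00031 − (-0.01940)) = 1.08504 − (0.00000)/(0.01971) = 1.08528

1.085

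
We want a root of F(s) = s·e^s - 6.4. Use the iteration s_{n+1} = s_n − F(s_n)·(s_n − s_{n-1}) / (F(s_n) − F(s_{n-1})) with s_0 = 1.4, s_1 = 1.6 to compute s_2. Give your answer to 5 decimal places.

F(1.4) = -0.7227200, F(1.6) = 1.5248519
s_2 = 1.6000000 − 1.5248519·(1.6000000 − 1.4000000) / (1.5248519 − (-0.7227200)) = 1.6000000 − (0.3049704)/(2.2475719) = 1.4643112

1.46431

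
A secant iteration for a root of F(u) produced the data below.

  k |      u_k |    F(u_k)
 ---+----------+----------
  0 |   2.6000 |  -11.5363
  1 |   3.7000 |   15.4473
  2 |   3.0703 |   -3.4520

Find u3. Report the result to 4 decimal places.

u3 = 3.0703 − (-3.4520)·(3.0703 − 3.7000) / (-3.4520 − 15.4473)
   = 3.0703 − (2.173724)/(-18.899300) = 3.185316

3.1853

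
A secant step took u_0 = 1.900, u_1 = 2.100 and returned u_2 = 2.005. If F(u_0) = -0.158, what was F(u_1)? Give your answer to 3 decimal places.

The secant line through (1.900, -0.158) and (2.100, F(u_1)) crosses zero at u_2 = 2.005.
So (1.900, -0.158), (2.100, F(u_1)), (2.005, 0) are collinear:
F(u_1) = -0.158 · (2.100 − 2.005) / (1.900 − 2.005) = -0.158 · (0.09500)/(-0.10500) = 0.14295

0.143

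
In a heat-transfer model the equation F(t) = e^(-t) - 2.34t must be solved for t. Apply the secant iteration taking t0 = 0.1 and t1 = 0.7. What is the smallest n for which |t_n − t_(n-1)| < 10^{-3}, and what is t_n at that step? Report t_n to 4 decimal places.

F(0.1) = 0.670837, F(0.7) = -1.141415
t2 = 0.700000 − (-1.141415)·(0.600000)/(-1.812252) = 0.322101;  |Δ| = 0.377899
F(0.322101) = -0.029090
t3 = 0.322101 − (-0.029090)·(-0.377899)/(1.112324) = 0.312218;  |Δ| = 0.009883
F(0.312218) = 0.001233
t4 = 0.312218 − 0.001233·(-0.009883)/(0.030324) = 0.312619;  |Δ| = 0.000402
|t4 − t3| = 0.000402 < 10^{-3}

n = 4, t_n = 0.3126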